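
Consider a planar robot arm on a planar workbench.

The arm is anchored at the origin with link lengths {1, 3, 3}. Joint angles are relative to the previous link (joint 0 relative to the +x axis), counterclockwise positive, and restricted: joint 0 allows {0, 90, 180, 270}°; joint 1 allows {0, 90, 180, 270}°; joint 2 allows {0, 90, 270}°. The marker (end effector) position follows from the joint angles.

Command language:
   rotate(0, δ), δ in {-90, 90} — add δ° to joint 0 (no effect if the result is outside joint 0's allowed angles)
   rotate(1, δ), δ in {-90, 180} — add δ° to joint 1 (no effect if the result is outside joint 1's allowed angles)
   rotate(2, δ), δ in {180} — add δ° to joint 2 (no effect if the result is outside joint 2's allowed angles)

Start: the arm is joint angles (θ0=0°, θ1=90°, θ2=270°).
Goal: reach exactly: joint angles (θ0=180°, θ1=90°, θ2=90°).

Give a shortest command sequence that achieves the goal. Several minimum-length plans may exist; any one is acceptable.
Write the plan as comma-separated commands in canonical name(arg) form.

rotate(2, 180), rotate(0, -90), rotate(0, -90)

begin: joint angles (θ0=0°, θ1=90°, θ2=270°)
1. rotate(2, 180) → joint angles (θ0=0°, θ1=90°, θ2=90°)
2. rotate(0, -90) → joint angles (θ0=270°, θ1=90°, θ2=90°)
3. rotate(0, -90) → joint angles (θ0=180°, θ1=90°, θ2=90°)
minimal: 3 command(s), checked below 3.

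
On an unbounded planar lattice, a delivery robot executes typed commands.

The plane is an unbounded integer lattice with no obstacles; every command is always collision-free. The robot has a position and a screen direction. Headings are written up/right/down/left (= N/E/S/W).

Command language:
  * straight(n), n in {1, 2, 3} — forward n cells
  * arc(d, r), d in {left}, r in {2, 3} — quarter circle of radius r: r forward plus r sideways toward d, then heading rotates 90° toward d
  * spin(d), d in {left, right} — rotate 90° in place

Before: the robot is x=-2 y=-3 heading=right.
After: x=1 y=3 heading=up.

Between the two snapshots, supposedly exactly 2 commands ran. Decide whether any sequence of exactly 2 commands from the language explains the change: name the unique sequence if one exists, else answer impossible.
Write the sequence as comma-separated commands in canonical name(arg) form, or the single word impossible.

arc(left, 3), straight(3)

key: cell and facing (now N) both changed — the 2 commands mix motion and turning
from: x=-2 y=-3 heading=right
1. arc(left, 3) → x=1 y=0 heading=up
2. straight(3) → x=1 y=3 heading=up
all 49 alternatives checked — unique.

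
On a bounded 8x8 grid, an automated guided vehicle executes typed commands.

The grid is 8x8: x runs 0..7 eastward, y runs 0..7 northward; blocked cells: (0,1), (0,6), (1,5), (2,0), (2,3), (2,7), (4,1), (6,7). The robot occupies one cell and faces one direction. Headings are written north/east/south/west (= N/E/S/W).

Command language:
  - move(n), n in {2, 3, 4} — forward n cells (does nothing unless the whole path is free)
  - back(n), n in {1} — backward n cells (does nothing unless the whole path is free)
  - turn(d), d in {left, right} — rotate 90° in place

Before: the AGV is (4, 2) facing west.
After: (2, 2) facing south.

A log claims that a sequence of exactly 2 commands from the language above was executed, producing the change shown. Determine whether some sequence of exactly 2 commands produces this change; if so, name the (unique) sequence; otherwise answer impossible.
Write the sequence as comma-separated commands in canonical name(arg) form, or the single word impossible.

move(2), turn(left)

key: order matters: swapping move(2) and turn(left) lands elsewhere
start: (4, 2) facing west
t=1 move(2) ⇒ (2, 2) facing west
t=2 turn(left) ⇒ (2, 2) facing south
no other 2-command option fits: unique.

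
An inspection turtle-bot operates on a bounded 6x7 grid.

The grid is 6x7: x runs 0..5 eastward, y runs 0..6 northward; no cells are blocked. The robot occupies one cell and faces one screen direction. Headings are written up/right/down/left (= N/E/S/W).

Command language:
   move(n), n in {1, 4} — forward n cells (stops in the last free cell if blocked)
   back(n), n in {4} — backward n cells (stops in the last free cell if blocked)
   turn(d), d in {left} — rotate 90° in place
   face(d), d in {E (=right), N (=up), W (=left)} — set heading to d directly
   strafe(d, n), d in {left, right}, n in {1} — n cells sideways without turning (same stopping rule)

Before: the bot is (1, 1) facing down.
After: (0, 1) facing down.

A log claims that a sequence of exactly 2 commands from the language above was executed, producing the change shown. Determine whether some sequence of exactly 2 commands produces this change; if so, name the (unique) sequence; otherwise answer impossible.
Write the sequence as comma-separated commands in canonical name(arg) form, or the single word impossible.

strafe(right, 1), strafe(right, 1)

key: the second strafe(right, 1) runs into the grid edge before its full distance
initial: (1, 1) facing down
1. strafe(right, 1) → (0, 1) facing down
2. strafe(right, 1) → (0, 1) facing down
no other 2-command option fits: unique.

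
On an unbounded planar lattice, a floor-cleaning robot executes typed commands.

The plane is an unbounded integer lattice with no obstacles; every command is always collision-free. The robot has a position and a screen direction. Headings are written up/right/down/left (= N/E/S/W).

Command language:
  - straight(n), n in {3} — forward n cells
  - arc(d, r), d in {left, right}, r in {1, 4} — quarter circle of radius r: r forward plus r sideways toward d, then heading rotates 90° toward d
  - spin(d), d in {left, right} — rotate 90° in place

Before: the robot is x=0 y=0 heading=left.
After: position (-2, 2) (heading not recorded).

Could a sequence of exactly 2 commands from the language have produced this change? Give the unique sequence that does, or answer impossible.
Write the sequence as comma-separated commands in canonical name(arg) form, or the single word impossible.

key: order matters: swapping arc(right, 1) and arc(left, 1) lands elsewhere
t0: x=0 y=0 heading=left
[1] after arc(right, 1): x=-1 y=1 heading=up
[2] after arc(left, 1): x=-2 y=2 heading=left
no other 2-command option fits: unique.

arc(right, 1), arc(left, 1)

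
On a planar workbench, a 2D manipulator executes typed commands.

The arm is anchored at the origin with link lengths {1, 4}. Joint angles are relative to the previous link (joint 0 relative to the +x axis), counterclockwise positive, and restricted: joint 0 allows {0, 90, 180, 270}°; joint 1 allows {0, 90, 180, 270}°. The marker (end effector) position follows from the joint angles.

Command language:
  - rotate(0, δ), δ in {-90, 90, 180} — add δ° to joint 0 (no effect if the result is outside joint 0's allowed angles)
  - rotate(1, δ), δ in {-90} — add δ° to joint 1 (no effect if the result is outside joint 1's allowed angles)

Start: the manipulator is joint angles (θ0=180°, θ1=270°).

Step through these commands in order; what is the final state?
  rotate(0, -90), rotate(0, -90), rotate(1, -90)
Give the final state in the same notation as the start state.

joint angles (θ0=0°, θ1=180°)

from: joint angles (θ0=180°, θ1=270°)
t=1 rotate(0, -90) ⇒ joint angles (θ0=90°, θ1=270°)
t=2 rotate(0, -90) ⇒ joint angles (θ0=0°, θ1=270°)
t=3 rotate(1, -90) ⇒ joint angles (θ0=0°, θ1=180°)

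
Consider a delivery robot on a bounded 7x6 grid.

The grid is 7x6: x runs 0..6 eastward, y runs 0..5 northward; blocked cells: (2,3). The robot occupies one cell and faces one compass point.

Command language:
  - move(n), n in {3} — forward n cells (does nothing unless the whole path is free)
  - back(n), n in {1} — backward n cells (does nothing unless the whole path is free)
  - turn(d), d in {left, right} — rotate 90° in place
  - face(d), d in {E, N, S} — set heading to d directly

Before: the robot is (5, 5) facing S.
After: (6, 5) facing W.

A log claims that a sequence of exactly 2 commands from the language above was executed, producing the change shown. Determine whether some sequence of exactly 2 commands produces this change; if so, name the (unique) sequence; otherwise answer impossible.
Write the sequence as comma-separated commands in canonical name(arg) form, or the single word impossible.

key: running back(1) before turn(right) would end elsewhere — order is forced
begin: (5, 5) facing S
step 1 (turn(right)): (5, 5) facing W
step 2 (back(1)): (6, 5) facing W
no other 2-command option fits: unique.

turn(right), back(1)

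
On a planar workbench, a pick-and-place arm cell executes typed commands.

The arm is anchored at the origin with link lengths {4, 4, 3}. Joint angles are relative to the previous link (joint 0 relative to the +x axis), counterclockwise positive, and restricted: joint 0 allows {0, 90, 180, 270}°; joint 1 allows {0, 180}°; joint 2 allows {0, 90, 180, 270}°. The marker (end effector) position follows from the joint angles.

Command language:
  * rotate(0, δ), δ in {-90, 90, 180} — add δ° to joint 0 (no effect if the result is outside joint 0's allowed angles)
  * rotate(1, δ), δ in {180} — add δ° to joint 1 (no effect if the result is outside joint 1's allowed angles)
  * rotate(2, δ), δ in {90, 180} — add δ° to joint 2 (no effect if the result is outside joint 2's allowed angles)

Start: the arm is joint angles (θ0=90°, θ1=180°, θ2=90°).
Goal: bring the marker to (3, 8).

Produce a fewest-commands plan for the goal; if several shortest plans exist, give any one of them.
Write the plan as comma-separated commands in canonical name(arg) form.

rotate(2, 180), rotate(1, 180)

initial: joint angles (θ0=90°, θ1=180°, θ2=90°)
step 1 (rotate(2, 180)): joint angles (θ0=90°, θ1=180°, θ2=270°)
step 2 (rotate(1, 180)): joint angles (θ0=90°, θ1=0°, θ2=270°)
nothing shorter than 2 reaches the goal.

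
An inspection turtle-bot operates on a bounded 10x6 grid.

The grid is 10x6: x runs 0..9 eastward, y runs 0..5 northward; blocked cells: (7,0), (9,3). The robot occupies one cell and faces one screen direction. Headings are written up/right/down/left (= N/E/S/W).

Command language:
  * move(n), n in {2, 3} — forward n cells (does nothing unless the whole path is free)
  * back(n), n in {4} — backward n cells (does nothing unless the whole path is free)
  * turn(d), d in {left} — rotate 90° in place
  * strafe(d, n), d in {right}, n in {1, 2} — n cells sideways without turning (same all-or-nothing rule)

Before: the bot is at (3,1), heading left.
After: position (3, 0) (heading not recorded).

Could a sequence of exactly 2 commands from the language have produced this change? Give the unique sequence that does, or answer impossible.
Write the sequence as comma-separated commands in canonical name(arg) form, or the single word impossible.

impossible

checked all 2-command options: none fits.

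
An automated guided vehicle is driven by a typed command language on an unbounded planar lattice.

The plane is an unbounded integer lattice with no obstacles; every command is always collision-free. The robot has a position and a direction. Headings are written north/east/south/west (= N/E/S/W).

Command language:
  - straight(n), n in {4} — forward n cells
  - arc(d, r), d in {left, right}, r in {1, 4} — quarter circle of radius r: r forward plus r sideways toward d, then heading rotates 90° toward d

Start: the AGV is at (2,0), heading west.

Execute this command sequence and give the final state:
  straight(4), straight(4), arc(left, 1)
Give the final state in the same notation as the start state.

at (-7,-1), heading south

begin: at (2,0), heading west
1. straight(4) → at (-2,0), heading west
2. straight(4) → at (-6,0), heading west
3. arc(left, 1) → at (-7,-1), heading south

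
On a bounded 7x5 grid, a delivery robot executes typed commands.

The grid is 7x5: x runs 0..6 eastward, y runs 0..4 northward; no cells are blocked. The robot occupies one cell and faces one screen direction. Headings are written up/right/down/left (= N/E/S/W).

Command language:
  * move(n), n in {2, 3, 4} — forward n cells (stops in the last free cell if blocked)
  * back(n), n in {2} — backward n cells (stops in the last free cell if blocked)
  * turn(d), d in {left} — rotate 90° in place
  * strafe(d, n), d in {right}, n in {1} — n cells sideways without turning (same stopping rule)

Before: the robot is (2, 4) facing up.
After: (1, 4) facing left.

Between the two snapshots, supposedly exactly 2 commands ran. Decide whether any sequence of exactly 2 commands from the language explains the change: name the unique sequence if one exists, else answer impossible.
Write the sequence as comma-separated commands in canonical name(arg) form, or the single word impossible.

no 2-step route produces this change.

impossible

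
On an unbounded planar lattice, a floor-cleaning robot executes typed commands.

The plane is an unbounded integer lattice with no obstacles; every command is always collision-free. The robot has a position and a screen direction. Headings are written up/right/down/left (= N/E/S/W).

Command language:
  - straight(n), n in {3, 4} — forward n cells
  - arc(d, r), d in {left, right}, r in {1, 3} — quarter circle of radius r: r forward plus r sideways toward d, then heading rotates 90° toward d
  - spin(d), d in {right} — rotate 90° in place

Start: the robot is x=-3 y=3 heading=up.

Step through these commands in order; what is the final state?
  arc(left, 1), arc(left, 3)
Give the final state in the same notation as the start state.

x=-7 y=1 heading=down

begin: x=-3 y=3 heading=up
[1] after arc(left, 1): x=-4 y=4 heading=left
[2] after arc(left, 3): x=-7 y=1 heading=down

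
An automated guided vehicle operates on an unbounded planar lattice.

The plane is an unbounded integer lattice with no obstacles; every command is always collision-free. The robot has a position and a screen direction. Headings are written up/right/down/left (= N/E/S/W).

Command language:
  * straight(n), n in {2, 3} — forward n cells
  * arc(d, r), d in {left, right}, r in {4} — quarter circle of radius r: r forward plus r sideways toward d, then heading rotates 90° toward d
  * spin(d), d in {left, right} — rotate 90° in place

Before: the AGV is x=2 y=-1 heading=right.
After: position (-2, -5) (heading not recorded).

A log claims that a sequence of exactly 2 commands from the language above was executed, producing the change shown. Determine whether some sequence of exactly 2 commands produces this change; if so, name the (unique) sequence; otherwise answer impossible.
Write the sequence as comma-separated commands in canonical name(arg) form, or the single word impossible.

key: order matters: swapping spin(right) and arc(right, 4) lands elsewhere
from: x=2 y=-1 heading=right
step 1 (spin(right)): x=2 y=-1 heading=down
step 2 (arc(right, 4)): x=-2 y=-5 heading=left
all 36 alternatives checked — unique.

spin(right), arc(right, 4)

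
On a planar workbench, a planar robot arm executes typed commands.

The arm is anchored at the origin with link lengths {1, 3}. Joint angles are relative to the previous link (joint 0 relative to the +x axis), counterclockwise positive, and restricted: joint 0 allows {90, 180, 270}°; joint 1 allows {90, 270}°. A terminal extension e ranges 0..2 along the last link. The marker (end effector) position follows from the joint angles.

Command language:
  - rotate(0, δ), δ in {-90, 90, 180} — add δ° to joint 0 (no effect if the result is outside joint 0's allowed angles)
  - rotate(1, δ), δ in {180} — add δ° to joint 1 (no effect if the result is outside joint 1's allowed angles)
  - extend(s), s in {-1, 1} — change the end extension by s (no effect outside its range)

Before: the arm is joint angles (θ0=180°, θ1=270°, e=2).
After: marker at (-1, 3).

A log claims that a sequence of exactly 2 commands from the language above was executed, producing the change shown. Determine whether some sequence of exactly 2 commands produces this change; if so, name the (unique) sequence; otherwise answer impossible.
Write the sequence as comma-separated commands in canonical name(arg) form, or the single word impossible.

extend(-1), extend(-1)

begin: joint angles (θ0=180°, θ1=270°, e=2)
1. extend(-1) → joint angles (θ0=180°, θ1=270°, e=1)
2. extend(-1) → joint angles (θ0=180°, θ1=270°, e=0)
all 36 alternatives checked — unique.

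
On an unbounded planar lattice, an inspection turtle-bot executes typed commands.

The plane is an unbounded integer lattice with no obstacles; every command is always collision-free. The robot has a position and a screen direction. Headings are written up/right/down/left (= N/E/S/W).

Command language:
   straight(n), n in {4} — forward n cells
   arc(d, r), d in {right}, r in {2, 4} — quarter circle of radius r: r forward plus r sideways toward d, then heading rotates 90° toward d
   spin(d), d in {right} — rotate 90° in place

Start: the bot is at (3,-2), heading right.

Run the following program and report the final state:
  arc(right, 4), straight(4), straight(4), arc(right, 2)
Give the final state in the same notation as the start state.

at (5,-16), heading left

initial: at (3,-2), heading right
t=1 arc(right, 4) ⇒ at (7,-6), heading down
t=2 straight(4) ⇒ at (7,-10), heading down
t=3 straight(4) ⇒ at (7,-14), heading down
t=4 arc(right, 2) ⇒ at (5,-16), heading left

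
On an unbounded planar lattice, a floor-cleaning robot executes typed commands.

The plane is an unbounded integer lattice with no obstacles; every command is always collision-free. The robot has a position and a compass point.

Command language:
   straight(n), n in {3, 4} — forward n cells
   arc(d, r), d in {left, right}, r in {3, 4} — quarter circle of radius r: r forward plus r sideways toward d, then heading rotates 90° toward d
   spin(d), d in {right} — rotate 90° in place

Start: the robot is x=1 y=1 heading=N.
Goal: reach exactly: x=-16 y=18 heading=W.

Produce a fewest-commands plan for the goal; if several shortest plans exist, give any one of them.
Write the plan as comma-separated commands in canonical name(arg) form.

arc(left, 3), arc(right, 3), arc(left, 3), arc(right, 4), arc(left, 4)

t0: x=1 y=1 heading=N
[1] after arc(left, 3): x=-2 y=4 heading=W
[2] after arc(right, 3): x=-5 y=7 heading=N
[3] after arc(left, 3): x=-8 y=10 heading=W
[4] after arc(right, 4): x=-12 y=14 heading=N
[5] after arc(left, 4): x=-16 y=18 heading=W
no 4-step plan works, so 5 is optimal.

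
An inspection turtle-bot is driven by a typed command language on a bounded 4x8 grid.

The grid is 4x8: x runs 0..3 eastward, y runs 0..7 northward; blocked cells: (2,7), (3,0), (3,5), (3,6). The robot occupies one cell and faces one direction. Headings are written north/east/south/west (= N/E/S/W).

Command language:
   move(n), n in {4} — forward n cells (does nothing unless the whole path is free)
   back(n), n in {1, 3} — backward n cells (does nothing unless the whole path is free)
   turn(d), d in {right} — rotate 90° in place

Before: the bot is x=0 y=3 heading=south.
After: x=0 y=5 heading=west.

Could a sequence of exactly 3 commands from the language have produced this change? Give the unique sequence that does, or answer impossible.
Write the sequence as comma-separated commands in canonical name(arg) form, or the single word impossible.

key: position moved to (0,5) AND the heading swung to W — translation plus rotation needed
t0: x=0 y=3 heading=south
1. back(1) → x=0 y=4 heading=south
2. back(1) → x=0 y=5 heading=south
3. turn(right) → x=0 y=5 heading=west
no rival 3-sequence matches.

back(1), back(1), turn(right)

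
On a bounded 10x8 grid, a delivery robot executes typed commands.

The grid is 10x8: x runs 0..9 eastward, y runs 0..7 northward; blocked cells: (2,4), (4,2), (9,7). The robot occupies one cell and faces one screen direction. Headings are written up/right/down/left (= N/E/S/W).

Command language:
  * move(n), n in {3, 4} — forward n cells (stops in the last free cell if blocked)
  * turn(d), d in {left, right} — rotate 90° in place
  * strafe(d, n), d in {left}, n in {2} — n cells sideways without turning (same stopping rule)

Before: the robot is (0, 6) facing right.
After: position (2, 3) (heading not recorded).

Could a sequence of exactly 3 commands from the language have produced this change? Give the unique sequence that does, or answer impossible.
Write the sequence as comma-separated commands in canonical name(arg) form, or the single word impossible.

key: order matters: swapping turn(right) and strafe(left, 2) lands elsewhere
from: (0, 6) facing right
[1] after turn(right): (0, 6) facing down
[2] after move(3): (0, 3) facing down
[3] after strafe(left, 2): (2, 3) facing down
no other 3-command option fits: unique.

turn(right), move(3), strafe(left, 2)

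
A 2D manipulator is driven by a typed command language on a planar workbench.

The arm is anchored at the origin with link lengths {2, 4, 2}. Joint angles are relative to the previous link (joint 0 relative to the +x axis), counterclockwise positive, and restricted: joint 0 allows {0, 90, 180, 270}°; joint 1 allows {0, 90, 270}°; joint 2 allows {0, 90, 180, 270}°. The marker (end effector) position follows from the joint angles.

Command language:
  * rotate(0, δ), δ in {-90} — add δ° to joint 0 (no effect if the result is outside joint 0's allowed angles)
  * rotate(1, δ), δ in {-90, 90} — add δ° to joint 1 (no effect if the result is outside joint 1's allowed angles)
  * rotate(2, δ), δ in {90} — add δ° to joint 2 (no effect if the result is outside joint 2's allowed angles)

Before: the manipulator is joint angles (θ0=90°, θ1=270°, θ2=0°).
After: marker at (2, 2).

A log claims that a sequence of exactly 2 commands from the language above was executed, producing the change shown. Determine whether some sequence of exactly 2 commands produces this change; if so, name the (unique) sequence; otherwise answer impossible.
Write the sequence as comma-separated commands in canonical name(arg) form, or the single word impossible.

initial: joint angles (θ0=90°, θ1=270°, θ2=0°)
1. rotate(2, 90) → joint angles (θ0=90°, θ1=270°, θ2=90°)
2. rotate(2, 90) → joint angles (θ0=90°, θ1=270°, θ2=180°)
all 16 alternatives checked — unique.

rotate(2, 90), rotate(2, 90)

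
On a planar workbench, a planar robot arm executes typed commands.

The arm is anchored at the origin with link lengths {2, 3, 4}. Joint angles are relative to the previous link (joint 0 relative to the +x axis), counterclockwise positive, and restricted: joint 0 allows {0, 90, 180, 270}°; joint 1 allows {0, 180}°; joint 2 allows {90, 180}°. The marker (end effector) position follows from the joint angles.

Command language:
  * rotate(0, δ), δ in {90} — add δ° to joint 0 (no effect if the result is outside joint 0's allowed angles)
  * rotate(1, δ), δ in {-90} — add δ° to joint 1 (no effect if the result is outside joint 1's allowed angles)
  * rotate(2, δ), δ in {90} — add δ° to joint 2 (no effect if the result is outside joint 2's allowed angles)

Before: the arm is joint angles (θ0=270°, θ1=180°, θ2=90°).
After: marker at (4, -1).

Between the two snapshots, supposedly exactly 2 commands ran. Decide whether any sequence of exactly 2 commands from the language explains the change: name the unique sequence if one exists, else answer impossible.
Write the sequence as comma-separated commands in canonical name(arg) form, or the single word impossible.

rotate(0, 90), rotate(0, 90)

start: joint angles (θ0=270°, θ1=180°, θ2=90°)
1. rotate(0, 90) → joint angles (θ0=0°, θ1=180°, θ2=90°)
2. rotate(0, 90) → joint angles (θ0=90°, θ1=180°, θ2=90°)
uniquely the one of 9 2-step routes that fits.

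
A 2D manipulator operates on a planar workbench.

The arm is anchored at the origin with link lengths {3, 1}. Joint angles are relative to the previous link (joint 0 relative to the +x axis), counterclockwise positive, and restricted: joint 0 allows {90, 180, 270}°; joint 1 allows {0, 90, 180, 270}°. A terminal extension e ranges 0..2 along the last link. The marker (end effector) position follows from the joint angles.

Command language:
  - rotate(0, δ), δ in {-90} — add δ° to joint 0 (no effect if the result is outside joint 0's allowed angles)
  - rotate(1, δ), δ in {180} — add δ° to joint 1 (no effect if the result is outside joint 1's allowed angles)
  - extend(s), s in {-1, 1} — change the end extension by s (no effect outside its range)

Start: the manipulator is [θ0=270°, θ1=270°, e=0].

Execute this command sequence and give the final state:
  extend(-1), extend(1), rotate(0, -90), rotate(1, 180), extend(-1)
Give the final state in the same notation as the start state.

[θ0=180°, θ1=90°, e=0]

from: [θ0=270°, θ1=270°, e=0]
step 1 (extend(-1)): [θ0=270°, θ1=270°, e=0]
step 2 (extend(1)): [θ0=270°, θ1=270°, e=1]
step 3 (rotate(0, -90)): [θ0=180°, θ1=270°, e=1]
step 4 (rotate(1, 180)): [θ0=180°, θ1=90°, e=1]
step 5 (extend(-1)): [θ0=180°, θ1=90°, e=0]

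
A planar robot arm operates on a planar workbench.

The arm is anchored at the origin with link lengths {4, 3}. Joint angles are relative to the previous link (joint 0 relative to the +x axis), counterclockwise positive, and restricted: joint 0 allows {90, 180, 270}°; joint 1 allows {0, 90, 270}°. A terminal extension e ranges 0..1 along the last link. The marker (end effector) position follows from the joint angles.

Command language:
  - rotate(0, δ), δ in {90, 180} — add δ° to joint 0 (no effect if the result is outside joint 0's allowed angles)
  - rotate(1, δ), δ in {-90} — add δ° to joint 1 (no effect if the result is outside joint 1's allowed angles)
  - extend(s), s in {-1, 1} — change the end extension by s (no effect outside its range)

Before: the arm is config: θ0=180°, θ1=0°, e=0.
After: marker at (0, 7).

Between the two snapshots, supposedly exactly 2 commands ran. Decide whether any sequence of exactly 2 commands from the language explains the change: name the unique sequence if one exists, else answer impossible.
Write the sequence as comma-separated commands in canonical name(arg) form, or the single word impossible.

rotate(0, 90), rotate(0, 180)

key: running rotate(0, 180) before rotate(0, 90) would end elsewhere — order is forced
t0: config: θ0=180°, θ1=0°, e=0
t=1 rotate(0, 90) ⇒ config: θ0=270°, θ1=0°, e=0
t=2 rotate(0, 180) ⇒ config: θ0=90°, θ1=0°, e=0
all 25 alternatives checked — unique.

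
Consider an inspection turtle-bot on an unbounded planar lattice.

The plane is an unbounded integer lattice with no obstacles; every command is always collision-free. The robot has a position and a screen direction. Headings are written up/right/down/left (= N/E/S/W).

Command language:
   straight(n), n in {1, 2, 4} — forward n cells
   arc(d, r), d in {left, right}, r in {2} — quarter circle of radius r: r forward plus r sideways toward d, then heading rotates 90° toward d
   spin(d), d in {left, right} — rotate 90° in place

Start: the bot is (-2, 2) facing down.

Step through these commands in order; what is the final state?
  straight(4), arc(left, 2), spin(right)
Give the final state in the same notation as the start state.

(0, -4) facing down

from: (-2, 2) facing down
t=1 straight(4) ⇒ (-2, -2) facing down
t=2 arc(left, 2) ⇒ (0, -4) facing right
t=3 spin(right) ⇒ (0, -4) facing down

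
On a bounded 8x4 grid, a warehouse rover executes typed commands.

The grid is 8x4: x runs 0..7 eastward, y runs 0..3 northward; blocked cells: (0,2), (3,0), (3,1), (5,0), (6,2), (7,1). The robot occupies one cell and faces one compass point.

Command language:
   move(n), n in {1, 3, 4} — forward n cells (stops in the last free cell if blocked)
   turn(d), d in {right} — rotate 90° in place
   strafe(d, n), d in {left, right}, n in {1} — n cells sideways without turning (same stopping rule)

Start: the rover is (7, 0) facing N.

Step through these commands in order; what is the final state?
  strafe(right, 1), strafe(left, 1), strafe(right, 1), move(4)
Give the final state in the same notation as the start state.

(7, 0) facing N

begin: (7, 0) facing N
t=1 strafe(right, 1) ⇒ (7, 0) facing N
t=2 strafe(left, 1) ⇒ (6, 0) facing N
t=3 strafe(right, 1) ⇒ (7, 0) facing N
t=4 move(4) ⇒ (7, 0) facing N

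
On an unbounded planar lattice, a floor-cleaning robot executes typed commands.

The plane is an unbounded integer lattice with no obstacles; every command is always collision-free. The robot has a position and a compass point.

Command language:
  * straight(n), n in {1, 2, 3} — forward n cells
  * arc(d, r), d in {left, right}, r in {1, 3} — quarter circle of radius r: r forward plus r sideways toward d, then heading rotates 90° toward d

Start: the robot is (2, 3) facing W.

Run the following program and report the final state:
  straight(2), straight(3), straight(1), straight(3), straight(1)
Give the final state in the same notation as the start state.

begin: (2, 3) facing W
step 1 (straight(2)): (0, 3) facing W
step 2 (straight(3)): (-3, 3) facing W
step 3 (straight(1)): (-4, 3) facing W
step 4 (straight(3)): (-7, 3) facing W
step 5 (straight(1)): (-8, 3) facing W

(-8, 3) facing W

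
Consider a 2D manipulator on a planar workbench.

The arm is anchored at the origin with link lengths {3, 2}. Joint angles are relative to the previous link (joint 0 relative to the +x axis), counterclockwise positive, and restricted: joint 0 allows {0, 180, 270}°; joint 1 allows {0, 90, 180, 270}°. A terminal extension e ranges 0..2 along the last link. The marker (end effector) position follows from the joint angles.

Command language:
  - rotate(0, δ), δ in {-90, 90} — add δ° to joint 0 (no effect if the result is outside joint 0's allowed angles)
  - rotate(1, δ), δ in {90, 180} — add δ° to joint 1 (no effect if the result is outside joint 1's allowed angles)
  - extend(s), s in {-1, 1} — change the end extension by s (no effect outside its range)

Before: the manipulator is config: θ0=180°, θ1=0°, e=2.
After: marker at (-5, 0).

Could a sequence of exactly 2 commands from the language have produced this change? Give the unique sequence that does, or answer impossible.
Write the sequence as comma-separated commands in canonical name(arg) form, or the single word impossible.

t0: config: θ0=180°, θ1=0°, e=2
[1] after extend(-1): config: θ0=180°, θ1=0°, e=1
[2] after extend(-1): config: θ0=180°, θ1=0°, e=0
no rival 2-sequence matches.

extend(-1), extend(-1)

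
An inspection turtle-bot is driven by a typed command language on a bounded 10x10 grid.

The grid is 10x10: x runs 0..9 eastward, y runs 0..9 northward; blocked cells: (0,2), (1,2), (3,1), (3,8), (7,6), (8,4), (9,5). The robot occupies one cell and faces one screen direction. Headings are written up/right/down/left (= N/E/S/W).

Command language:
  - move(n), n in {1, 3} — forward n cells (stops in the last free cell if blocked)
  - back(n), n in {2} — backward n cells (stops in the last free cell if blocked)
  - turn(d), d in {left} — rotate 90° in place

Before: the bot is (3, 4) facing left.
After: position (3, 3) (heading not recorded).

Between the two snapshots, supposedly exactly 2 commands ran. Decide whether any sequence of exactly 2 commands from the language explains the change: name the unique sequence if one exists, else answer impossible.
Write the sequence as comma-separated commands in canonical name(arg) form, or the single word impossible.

turn(left), move(1)

key: order matters: swapping turn(left) and move(1) lands elsewhere
initial: (3, 4) facing left
[1] after turn(left): (3, 4) facing down
[2] after move(1): (3, 3) facing down
no other 2-command option fits: unique.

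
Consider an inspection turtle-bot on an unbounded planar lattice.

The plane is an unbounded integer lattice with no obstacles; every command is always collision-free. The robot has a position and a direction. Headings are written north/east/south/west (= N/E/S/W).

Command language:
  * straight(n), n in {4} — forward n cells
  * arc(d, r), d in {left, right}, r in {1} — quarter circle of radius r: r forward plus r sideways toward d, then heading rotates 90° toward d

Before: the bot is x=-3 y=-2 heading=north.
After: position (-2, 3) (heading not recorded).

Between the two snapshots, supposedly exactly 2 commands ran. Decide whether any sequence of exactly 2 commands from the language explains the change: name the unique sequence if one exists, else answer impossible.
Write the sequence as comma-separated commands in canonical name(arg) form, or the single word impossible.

key: running arc(right, 1) before straight(4) would end elsewhere — order is forced
from: x=-3 y=-2 heading=north
1. straight(4) → x=-3 y=2 heading=north
2. arc(right, 1) → x=-2 y=3 heading=east
all 9 alternatives checked — unique.

straight(4), arc(right, 1)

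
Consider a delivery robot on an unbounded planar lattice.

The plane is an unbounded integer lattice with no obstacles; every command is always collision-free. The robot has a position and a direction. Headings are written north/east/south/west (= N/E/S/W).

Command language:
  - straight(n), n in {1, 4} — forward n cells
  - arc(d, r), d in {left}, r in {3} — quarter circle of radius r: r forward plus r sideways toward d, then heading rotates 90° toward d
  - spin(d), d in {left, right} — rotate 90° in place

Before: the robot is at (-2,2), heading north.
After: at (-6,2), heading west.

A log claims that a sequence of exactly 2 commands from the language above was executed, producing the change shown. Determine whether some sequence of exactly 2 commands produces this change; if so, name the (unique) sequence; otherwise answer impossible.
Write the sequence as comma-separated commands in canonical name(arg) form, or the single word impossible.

spin(left), straight(4)

key: position moved to (-6,2) AND the heading swung to W — translation plus rotation needed
from: at (-2,2), heading north
t=1 spin(left) ⇒ at (-2,2), heading west
t=2 straight(4) ⇒ at (-6,2), heading west
no rival 2-sequence matches.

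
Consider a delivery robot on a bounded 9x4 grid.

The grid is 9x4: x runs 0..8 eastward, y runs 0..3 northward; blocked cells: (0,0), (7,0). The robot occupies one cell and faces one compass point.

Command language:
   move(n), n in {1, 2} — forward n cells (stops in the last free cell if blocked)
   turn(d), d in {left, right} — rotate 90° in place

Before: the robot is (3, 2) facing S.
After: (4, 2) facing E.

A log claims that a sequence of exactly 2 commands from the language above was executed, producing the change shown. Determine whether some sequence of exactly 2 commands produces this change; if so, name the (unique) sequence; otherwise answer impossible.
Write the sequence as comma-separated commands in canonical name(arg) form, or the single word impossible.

turn(left), move(1)

key: running move(1) before turn(left) would end elsewhere — order is forced
start: (3, 2) facing S
t=1 turn(left) ⇒ (3, 2) facing E
t=2 move(1) ⇒ (4, 2) facing E
uniquely the one of 16 2-step routes that fits.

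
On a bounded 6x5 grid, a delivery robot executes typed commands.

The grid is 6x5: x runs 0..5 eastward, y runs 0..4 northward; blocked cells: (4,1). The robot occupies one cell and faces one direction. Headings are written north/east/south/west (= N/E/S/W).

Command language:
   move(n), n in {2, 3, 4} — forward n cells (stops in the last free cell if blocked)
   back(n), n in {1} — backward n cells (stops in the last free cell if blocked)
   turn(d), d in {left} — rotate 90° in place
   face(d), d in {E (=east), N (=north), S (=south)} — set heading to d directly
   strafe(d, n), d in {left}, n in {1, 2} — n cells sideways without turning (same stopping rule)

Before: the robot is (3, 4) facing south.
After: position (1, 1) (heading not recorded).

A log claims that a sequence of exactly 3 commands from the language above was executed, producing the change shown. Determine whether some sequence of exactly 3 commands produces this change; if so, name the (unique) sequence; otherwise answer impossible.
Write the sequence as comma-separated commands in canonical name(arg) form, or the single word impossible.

move(3), face(N), strafe(left, 2)

key: running strafe(left, 2) before move(3) would end elsewhere — order is forced
initial: (3, 4) facing south
1. move(3) → (3, 1) facing south
2. face(N) → (3, 1) facing north
3. strafe(left, 2) → (1, 1) facing north
no other 3-command option fits: unique.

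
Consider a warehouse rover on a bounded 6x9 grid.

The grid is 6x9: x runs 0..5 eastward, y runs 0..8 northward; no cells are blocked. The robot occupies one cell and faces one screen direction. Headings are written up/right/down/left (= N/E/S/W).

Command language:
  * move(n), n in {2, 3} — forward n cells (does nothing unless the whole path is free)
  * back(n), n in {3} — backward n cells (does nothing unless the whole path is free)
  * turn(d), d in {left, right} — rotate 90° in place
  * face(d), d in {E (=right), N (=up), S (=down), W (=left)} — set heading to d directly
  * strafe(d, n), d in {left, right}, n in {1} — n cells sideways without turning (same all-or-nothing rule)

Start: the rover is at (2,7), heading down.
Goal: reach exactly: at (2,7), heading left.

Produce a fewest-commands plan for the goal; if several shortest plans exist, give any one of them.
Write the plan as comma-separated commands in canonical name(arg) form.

from: at (2,7), heading down
1. face(W) → at (2,7), heading left
minimal: 1 command(s), checked below 1.

face(W)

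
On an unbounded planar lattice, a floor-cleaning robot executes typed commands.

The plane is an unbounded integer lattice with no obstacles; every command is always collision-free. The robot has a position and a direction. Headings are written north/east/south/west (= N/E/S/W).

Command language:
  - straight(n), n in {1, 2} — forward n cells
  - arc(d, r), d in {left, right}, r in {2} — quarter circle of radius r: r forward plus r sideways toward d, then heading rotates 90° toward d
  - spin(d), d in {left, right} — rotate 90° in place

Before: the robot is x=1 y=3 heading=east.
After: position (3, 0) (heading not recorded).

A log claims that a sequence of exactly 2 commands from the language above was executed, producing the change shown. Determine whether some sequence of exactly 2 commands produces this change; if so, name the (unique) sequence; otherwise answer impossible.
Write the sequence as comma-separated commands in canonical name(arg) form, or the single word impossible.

arc(right, 2), straight(1)

key: running straight(1) before arc(right, 2) would end elsewhere — order is forced
t0: x=1 y=3 heading=east
[1] after arc(right, 2): x=3 y=1 heading=south
[2] after straight(1): x=3 y=0 heading=south
all 36 alternatives checked — unique.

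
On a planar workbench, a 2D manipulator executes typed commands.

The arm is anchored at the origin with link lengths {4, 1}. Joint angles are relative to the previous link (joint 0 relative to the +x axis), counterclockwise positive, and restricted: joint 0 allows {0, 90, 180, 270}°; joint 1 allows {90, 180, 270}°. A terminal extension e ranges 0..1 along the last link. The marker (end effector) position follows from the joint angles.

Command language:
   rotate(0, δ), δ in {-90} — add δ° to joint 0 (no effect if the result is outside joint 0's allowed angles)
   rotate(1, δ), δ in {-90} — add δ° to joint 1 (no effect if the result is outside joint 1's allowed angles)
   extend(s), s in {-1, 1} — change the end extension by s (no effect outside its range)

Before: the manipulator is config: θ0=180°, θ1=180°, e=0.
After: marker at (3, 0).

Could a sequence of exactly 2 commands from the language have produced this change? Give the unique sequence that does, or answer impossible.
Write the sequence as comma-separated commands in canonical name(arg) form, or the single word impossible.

rotate(0, -90), rotate(0, -90)

from: config: θ0=180°, θ1=180°, e=0
1. rotate(0, -90) → config: θ0=90°, θ1=180°, e=0
2. rotate(0, -90) → config: θ0=0°, θ1=180°, e=0
no rival 2-sequence matches.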